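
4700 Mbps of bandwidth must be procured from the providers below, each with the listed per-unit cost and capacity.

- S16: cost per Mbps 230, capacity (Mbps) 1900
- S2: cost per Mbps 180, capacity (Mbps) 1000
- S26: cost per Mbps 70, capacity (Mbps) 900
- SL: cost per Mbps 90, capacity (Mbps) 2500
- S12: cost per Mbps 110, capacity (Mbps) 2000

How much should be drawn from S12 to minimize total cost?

Cheapest first:
S26 (70): use full 900 ; 3800 Mbps to go.
Take 2500 from SL at 90 ; need 1300 more.
Take 1300 from S12 at 110 to finish.
S2, S16: unused.

1300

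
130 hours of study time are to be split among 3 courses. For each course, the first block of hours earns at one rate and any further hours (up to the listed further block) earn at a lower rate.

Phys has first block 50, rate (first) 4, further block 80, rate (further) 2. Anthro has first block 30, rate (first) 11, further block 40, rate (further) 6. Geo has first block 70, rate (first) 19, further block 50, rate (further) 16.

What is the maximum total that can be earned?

2240

Treat each block as its own option and order by rate: Geo/tier1 19 > Geo/tier2 16 > Anthro/tier1 11 > Anthro/tier2 6 > Phys/tier1 4 > Phys/tier2 2.
Geo tier1 at 19: fill all 70 — 60 left.
Fill Geo tier2 block (50 at 16) — 10 left.
Anthro tier1 at 11: only 10 left, fill 10.
Total = 19×70 + 16×50 + 11×10 = 2240.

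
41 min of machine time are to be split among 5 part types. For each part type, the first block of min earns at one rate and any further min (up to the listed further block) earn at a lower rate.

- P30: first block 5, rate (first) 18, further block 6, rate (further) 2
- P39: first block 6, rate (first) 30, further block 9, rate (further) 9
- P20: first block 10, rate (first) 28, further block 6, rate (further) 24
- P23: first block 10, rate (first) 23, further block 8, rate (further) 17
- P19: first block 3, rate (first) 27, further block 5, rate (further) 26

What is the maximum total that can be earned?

1063

Order all 10 blocks by rate: P39/tier1 30 > P20/tier1 28 > P19/tier1 27 > P19/tier2 26 > P20/tier2 24 > P23/tier1 23 > P30/tier1 18 > P23/tier2 17 > P39/tier2 9 > P30/tier2 2.
Fill P39 tier1 block (6 at 30) → 35 left.
P20/tier1 (28): +10 → 25 left.
P19/tier1 (27): +3 → 22 left.
P19/tier2 (26): +5 → 17 left.
P20/tier2 (24): +6 → 11 left.
P23/tier1 (23): +10 → 1 left.
P30 tier1 at 18: only 1 left, fill 1.
Total = 30×6 + 28×10 + 27×3 + 26×5 + 24×6 + 23×10 + 18×1 = 1063.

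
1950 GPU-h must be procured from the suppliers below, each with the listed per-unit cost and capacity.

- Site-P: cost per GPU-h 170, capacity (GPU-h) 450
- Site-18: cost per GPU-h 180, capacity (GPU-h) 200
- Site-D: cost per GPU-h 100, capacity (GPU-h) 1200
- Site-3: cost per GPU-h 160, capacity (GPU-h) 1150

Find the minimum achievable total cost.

Fill from the cheapest supplier first.
Site-D (100): use full 1200 ; 750 GPU-h to go.
Site-3 at 160: take 750 of its 1150 ; requirement met.
Site-P, Site-18: unused.
Cost = 1200×100 + 750×160 = 240000.

240000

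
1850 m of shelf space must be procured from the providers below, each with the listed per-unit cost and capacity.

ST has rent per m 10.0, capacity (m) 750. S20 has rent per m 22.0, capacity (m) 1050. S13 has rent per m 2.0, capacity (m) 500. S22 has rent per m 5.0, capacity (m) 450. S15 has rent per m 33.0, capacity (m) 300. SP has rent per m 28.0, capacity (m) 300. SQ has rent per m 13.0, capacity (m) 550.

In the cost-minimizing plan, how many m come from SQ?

150

Use providers in increasing cost order.
S13 (2.0): use full 500 → 1350 m to go.
Take 450 from S22 at 5.0 → need 900 more.
ST at 10.0: take all 750 m → 150 still needed.
Take 150 from SQ at 13.0 to finish.
S20, SP, S15: unused.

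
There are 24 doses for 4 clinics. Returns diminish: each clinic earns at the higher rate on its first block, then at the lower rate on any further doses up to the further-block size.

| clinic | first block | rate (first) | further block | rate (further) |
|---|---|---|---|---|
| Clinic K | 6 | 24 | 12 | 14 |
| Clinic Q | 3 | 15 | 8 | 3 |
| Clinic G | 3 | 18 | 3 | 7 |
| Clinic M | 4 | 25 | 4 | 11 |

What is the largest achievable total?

Rank every tier by rate: Clinic M/T1 25 > Clinic K/T1 24 > Clinic G/T1 18 > Clinic Q/T1 15 > Clinic K/T2 14 > Clinic M/T2 11 > Clinic G/T2 7 > Clinic Q/T2 3.
Clinic M T1 at 25: fill all 4 — 20 left.
Clinic K/T1 (24): +6 — 14 left.
Clinic G/T1 (18): +3 — 11 left.
Clinic Q T1 at 15: fill all 3 — 8 left.
Clinic K T2 at 14: only 8 left, fill 8.
Total = 25×4 + 24×6 + 18×3 + 15×3 + 14×8 = 455.

455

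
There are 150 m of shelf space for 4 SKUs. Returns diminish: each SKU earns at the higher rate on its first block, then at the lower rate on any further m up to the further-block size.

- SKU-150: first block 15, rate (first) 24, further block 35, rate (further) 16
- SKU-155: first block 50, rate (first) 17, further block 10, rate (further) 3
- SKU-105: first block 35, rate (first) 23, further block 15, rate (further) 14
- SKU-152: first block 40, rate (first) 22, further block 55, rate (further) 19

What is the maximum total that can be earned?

3175

Order all 8 blocks by rate: SKU-150/tier1 24 > SKU-105/tier1 23 > SKU-152/tier1 22 > SKU-152/tier2 19 > SKU-155/tier1 17 > SKU-150/tier2 16 > SKU-105/tier2 14 > SKU-155/tier2 3.
Fill SKU-150 tier1 block (15 at 24) — 135 left.
Fill SKU-105 tier1 block (35 at 23) — 100 left.
Fill SKU-152 tier1 block (40 at 22) — 60 left.
SKU-152 tier2 at 19: fill all 55 — 5 left.
5 remain; put them into SKU-155 tier1 at 17.
Total = 24×15 + 23×35 + 22×40 + 19×55 + 17×5 = 3175.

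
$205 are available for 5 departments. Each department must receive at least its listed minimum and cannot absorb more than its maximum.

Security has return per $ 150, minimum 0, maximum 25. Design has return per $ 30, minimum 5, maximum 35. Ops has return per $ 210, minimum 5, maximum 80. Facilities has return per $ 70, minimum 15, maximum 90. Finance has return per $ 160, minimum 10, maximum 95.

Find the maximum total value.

34700

Meeting every minimum uses 0+5+5+15+10 = 35 $, leaving 170.
Rank by return per $: Ops 210 > Finance 160 > Security 150 > Facilities 70 > Design 30.
Give Ops 75 more to hit its cap of 80 → 95 left.
Finance takes 85 more to reach its cap of 95 → 10 left.
Security: +10 (room for 25) → 10. Pool exhausted.
Total = 150×10 + 30×5 + 210×80 + 70×15 + 160×95 = 34700.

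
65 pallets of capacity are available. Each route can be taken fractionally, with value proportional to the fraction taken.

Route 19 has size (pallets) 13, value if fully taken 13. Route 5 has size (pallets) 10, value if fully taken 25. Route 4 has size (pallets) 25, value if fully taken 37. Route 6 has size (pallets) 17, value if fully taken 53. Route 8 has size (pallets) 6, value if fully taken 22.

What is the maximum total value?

144

Rank by value-to-size ratio: Route 8 22/6≈3.67, Route 6 53/17≈3.12, Route 5 25/10≈2.5, Route 4 37/25≈1.48, Route 19 13/13≈1.
Route 8: take in full, 6 pallets for value 22 — 59 left.
All 17 pallets of Route 6 fit (value 53) — 42 remain.
All 10 pallets of Route 5 fit (value 25) — 32 remain.
Take all of Route 4 (25 pallets, value 37) — 7 pallets left.
Only 7 pallets remain; take 7/13 of Route 19 for value 13×7/13 = 7.
Total value = 144.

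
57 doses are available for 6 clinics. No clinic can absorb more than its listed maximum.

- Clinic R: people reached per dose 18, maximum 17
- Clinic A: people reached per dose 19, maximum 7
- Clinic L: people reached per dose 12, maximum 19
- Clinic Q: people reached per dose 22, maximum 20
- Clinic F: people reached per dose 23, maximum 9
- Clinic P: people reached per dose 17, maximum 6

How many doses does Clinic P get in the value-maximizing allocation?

4

Highest people reached per dose first: Clinic F 23 > Clinic Q 22 > Clinic A 19 > Clinic R 18 > Clinic P 17 > Clinic L 12.
Clinic F: +9 to 9 (cap) — 48 left.
Clinic Q: +20 to 20 (cap) — 28 left.
Clinic A: +7 to 7 (cap) — 21 left.
Clinic R: +17 to 17 (cap) — 4 left.
Clinic P has room for 6 but only 4 remain, so it gets 4.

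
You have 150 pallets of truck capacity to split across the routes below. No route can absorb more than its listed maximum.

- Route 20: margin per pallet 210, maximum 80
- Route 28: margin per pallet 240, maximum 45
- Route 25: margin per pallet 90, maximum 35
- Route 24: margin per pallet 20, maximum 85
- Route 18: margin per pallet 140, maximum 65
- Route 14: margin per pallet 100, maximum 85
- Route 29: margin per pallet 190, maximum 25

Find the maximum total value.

32350

Order the routes by margin per pallet: Route 28 240 > Route 20 210 > Route 29 190 > Route 18 140 > Route 14 100 > Route 25 90 > Route 24 20.
Route 28 takes 45 to reach its cap of 45 → 105 left.
Give Route 20 80 to hit its cap of 80 → 25 left.
Route 29: +25 to 25 (cap) → 0 left.
Total = 210×80 + 240×45 + 190×25 = 32350.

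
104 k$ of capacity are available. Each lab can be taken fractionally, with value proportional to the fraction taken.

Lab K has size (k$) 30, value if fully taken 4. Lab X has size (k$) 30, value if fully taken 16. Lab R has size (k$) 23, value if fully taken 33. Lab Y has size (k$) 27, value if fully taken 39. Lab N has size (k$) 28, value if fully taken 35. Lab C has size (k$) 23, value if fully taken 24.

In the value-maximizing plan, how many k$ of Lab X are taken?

Sort by value density: Lab Y 39/27≈1.44, Lab R 33/23≈1.43, Lab N 35/28≈1.25, Lab C 24/23≈1.04, Lab X 16/30≈0.533, Lab K 4/30≈0.133.
Lab Y: take in full, 27 k$ for value 39 ; 77 left.
All 23 k$ of Lab R fit (value 33) ; 54 remain.
All 28 k$ of Lab N fit (value 35) ; 26 remain.
All 23 k$ of Lab C fit (value 24) ; 3 remain.
Fill the last 3 k$ with part of Lab X: 3/30 of it earns 1.6.

3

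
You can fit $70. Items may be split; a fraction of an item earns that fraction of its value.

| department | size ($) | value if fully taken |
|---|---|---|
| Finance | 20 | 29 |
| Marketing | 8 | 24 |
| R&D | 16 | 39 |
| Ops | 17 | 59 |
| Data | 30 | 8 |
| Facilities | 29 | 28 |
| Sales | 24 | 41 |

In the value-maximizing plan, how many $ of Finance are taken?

Rank by value-to-size ratio: Ops 59/17≈3.47, Marketing 24/8≈3, R&D 39/16≈2.44, Sales 41/24≈1.71, Finance 29/20≈1.45, Facilities 28/29≈0.966, Data 8/30≈0.267.
Ops: take in full, 17 $ for value 59 → 53 left.
All 8 $ of Marketing fit (value 24) → 45 remain.
Take all of R&D (16 $, value 39) → 29 $ left.
Take all of Sales (24 $, value 41) → 5 $ left.
Fill the last 5 $ with part of Finance: 5/20 of it earns 7.25.

5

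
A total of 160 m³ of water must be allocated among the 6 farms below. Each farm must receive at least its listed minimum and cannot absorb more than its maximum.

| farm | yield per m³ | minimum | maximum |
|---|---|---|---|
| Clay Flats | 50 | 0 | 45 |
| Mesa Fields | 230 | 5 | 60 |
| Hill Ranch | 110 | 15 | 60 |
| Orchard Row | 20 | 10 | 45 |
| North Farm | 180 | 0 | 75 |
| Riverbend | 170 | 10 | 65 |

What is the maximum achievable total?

Meeting every minimum uses 0+5+15+10+0+10 = 40 m³, leaving 120.
Order the farms by yield per m³: Mesa Fields 230 > North Farm 180 > Riverbend 170 > Hill Ranch 110 > Clay Flats 50 > Orchard Row 20.
Give Mesa Fields 55 more to hit its cap of 60 ; 65 left.
North Farm has room for 75 more but only 65 remain, so it gets 65.
Total = 230×60 + 110×15 + 20×10 + 180×65 + 170×10 = 29050.

29050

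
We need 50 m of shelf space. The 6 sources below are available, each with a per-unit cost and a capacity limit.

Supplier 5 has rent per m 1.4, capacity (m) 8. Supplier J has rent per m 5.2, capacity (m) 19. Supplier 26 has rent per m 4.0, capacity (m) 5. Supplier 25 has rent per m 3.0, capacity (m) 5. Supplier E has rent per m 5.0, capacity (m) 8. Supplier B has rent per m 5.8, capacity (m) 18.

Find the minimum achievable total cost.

Fill from the cheapest source first.
Supplier 5 (1.4): use full 8 → 42 m to go.
Take 5 from Supplier 25 at 3.0 → need 37 more.
Supplier 26 at 4.0: take all 5 m → 32 still needed.
Supplier E (5.0): use full 8 → 24 m to go.
Supplier J (5.2): use full 19 → 5 m to go.
Supplier B (5.8): take the remaining 5 → done.
Cost = 8×1.4 + 5×3.0 + 5×4.0 + 8×5.0 + 19×5.2 + 5×5.8 = 214.

214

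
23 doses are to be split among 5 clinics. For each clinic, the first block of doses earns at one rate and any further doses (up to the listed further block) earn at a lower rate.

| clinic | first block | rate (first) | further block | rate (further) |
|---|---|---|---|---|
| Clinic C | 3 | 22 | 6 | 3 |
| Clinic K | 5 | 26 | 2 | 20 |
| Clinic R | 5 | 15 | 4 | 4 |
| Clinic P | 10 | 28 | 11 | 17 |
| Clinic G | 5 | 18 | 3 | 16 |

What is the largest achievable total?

Order all 10 blocks by rate: Clinic P/T1 28 > Clinic K/T1 26 > Clinic C/T1 22 > Clinic K/T2 20 > Clinic G/T1 18 > Clinic P/T2 17 > Clinic G/T2 16 > Clinic R/T1 15 > Clinic R/T2 4 > Clinic C/T2 3.
Clinic P T1 at 28: fill all 10 ; 13 left.
Clinic K T1 at 26: fill all 5 ; 8 left.
Clinic C/T1 (22): +3 ; 5 left.
Fill Clinic K T2 block (2 at 20) ; 3 left.
Clinic G T1 at 18: only 3 left, fill 3.
Total = 28×10 + 26×5 + 22×3 + 20×2 + 18×3 = 570.

570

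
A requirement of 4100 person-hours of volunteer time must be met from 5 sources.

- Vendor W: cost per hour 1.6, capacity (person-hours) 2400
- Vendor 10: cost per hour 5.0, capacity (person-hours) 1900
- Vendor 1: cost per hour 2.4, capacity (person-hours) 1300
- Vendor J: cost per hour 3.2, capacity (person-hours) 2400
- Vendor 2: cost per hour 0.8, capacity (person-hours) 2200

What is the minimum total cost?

4800

Use sources in increasing cost order.
Vendor 2 at 0.8: take all 2200 person-hours — 1900 still needed.
Vendor W (1.6): take the remaining 1900 — done.
Vendor 1, Vendor J, Vendor 10: unused.
Cost = 2200×0.8 + 1900×1.6 = 4800.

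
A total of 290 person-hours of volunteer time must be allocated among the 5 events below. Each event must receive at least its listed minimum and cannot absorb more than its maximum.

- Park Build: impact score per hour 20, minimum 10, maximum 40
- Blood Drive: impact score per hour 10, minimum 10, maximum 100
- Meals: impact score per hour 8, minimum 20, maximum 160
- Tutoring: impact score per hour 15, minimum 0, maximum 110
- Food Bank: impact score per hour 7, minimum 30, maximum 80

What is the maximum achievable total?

Meeting every minimum uses 10+10+20+0+30 = 70 person-hours, leaving 220.
Highest impact score per hour first: Park Build 20 > Tutoring 15 > Blood Drive 10 > Meals 8 > Food Bank 7.
Park Build takes 30 more to reach its cap of 40 — 190 left.
Tutoring: +110 to 110 (cap) — 80 left.
Blood Drive: +80 (room for 90) → 90. Pool exhausted.
Total = 20×40 + 10×90 + 8×20 + 15×110 + 7×30 = 3720.

3720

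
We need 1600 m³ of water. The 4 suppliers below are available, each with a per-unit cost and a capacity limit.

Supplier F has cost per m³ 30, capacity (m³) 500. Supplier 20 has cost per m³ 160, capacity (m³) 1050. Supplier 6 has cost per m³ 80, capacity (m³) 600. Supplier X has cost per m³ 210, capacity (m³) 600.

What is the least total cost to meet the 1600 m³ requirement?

143000

Cheapest first:
Take 500 from Supplier F at 30 ; need 1100 more.
Supplier 6 at 80: take all 600 m³ ; 500 still needed.
Supplier 20 at 160: take 500 of its 1050 ; requirement met.
Supplier X: unused.
Cost = 500×30 + 600×80 + 500×160 = 143000.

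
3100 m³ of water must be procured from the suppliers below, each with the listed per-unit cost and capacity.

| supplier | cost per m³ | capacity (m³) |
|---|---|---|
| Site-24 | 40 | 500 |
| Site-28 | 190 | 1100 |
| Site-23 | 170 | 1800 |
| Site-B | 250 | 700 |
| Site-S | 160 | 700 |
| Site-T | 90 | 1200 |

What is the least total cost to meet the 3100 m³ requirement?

Fill from the cheapest supplier first.
Site-24 (40): use full 500 — 2600 m³ to go.
Site-T at 90: take all 1200 m³ — 1400 still needed.
Take 700 from Site-S at 160 — need 700 more.
Site-23 (170): take the remaining 700 — done.
Site-28, Site-B: unused.
Cost = 500×40 + 1200×90 + 700×160 + 700×170 = 359000.

359000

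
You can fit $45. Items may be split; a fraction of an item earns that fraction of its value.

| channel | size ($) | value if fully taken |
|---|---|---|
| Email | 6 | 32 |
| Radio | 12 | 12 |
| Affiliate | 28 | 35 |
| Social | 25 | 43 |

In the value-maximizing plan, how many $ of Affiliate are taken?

14

Sort by value density: Email 32/6≈5.33, Social 43/25≈1.72, Affiliate 35/28≈1.25, Radio 12/12≈1.
Email: take in full, 6 $ for value 32 — 39 left.
Social: take in full, 25 $ for value 43 — 14 left.
Fill the last 14 $ with part of Affiliate: 14/28 of it earns 17.5.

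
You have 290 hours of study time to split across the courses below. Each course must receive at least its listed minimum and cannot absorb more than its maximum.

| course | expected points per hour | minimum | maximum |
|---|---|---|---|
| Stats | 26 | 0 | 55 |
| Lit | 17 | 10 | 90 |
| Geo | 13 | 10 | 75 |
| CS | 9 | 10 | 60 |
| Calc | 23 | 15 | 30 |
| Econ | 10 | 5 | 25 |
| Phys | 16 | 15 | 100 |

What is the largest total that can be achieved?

Meeting every minimum uses 0+10+10+10+15+5+15 = 65 hours, leaving 225.
Highest expected points per hour first: Stats 26 > Calc 23 > Lit 17 > Phys 16 > Geo 13 > Econ 10 > CS 9.
Stats: +55 to 55 (cap) ; 170 left.
Give Calc 15 more to hit its cap of 30 ; 155 left.
Give Lit 80 more to hit its cap of 90 ; 75 left.
Phys has room for 85 more but only 75 remain, so it gets 90.
Total = 26×55 + 17×90 + 13×10 + 9×10 + 23×30 + 10×5 + 16×90 = 5360.

5360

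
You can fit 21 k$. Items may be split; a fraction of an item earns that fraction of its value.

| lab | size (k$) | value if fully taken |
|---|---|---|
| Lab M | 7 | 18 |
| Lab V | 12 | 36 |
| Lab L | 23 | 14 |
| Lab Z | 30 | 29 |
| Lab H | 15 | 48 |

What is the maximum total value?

Sort by value density: Lab H 48/15≈3.2, Lab V 36/12≈3, Lab M 18/7≈2.57, Lab Z 29/30≈0.967, Lab L 14/23≈0.609.
All 15 k$ of Lab H fit (value 48) — 6 remain.
Only 6 k$ remain; take 6/12 of Lab V for value 36×6/12 = 18.
Total value = 66.

66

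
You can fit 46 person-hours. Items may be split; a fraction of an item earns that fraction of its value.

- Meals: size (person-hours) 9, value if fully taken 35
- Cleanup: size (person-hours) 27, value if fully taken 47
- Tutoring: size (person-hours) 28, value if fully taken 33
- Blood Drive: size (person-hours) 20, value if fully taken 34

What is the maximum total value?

Rank by value-to-size ratio: Meals 35/9≈3.89, Cleanup 47/27≈1.74, Blood Drive 34/20≈1.7, Tutoring 33/28≈1.18.
Take all of Meals (9 person-hours, value 35) — 37 person-hours left.
Take all of Cleanup (27 person-hours, value 47) — 10 person-hours left.
Only 10 person-hours remain; take 10/20 of Blood Drive for value 34×10/20 = 17.
Total value = 99.

99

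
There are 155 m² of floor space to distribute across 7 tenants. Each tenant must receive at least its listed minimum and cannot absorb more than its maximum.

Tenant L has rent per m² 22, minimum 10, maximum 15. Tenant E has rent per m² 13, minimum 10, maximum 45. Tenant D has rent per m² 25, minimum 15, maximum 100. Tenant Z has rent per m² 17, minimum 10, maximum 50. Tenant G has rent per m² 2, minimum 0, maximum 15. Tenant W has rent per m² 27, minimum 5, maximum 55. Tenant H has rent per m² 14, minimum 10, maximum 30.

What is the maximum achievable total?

3645

Meeting every minimum uses 10+10+15+10+0+5+10 = 60 m², leaving 95.
Order the tenants by rent per m²: Tenant W 27 > Tenant D 25 > Tenant L 22 > Tenant Z 17 > Tenant H 14 > Tenant E 13 > Tenant G 2.
Give Tenant W 50 more to hit its cap of 55 → 45 left.
Tenant D has room for 85 more but only 45 remain, so it gets 60.
Total = 22×10 + 13×10 + 25×60 + 17×10 + 27×55 + 14×10 = 3645.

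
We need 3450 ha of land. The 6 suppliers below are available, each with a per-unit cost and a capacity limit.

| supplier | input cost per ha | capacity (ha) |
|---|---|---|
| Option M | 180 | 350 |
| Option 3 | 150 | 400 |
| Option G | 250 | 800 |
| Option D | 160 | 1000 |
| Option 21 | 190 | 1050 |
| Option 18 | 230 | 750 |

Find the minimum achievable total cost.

Use suppliers in increasing cost order.
Option 3 (150): use full 400 — 3050 ha to go.
Option D at 160: take all 1000 ha — 2050 still needed.
Option M (180): use full 350 — 1700 ha to go.
Take 1050 from Option 21 at 190 — need 650 more.
Option 18 at 230: take 650 of its 750 — requirement met.
Option G: unused.
Cost = 400×150 + 1000×160 + 350×180 + 1050×190 + 650×230 = 632000.

632000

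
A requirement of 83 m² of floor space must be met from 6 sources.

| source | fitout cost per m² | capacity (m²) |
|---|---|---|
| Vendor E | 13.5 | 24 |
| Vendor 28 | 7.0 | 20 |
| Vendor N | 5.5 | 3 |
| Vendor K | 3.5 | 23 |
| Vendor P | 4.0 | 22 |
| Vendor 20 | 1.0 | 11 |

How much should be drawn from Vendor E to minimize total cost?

4

Cheapest first:
Vendor 20 at 1.0: take all 11 m² → 72 still needed.
Vendor K (3.5): use full 23 → 49 m² to go.
Take 22 from Vendor P at 4.0 → need 27 more.
Take 3 from Vendor N at 5.5 → need 24 more.
Take 20 from Vendor 28 at 7.0 → need 4 more.
Vendor E (13.5): take the remaining 4 → done.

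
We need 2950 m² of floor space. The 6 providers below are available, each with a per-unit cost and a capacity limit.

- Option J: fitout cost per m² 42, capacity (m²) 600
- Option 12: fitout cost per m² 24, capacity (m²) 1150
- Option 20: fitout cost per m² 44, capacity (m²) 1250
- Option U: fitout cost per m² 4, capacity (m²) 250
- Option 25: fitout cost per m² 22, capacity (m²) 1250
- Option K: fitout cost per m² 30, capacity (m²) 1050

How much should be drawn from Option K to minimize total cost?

Use providers in increasing cost order.
Option U at 4: take all 250 m² → 2700 still needed.
Option 25 (22): use full 1250 → 1450 m² to go.
Option 12 at 24: take all 1150 m² → 300 still needed.
Option K (30): take the remaining 300 → done.
Option J, Option 20: unused.

300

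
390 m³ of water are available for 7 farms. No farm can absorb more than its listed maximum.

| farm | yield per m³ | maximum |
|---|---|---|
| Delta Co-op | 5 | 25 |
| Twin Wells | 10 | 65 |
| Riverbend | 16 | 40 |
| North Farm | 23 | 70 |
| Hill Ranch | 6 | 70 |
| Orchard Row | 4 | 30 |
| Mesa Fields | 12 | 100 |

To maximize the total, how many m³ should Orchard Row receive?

Order the farms by yield per m³: North Farm 23 > Riverbend 16 > Mesa Fields 12 > Twin Wells 10 > Hill Ranch 6 > Delta Co-op 5 > Orchard Row 4.
North Farm takes 70 to reach its cap of 70 ; 320 left.
Riverbend: +40 to 40 (cap) ; 280 left.
Mesa Fields takes 100 to reach its cap of 100 ; 180 left.
Twin Wells takes 65 to reach its cap of 65 ; 115 left.
Give Hill Ranch 70 to hit its cap of 70 ; 45 left.
Give Delta Co-op 25 to hit its cap of 25 ; 20 left.
Orchard Row: +20 (room for 30) → 20. Pool exhausted.

20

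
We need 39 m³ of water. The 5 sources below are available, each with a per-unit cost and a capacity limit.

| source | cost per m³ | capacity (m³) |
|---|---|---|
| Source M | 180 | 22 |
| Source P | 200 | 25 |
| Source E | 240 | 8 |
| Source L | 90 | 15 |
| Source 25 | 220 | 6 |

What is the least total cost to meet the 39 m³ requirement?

Use sources in increasing cost order.
Take 15 from Source L at 90 — need 24 more.
Source M (180): use full 22 — 2 m³ to go.
Source P (200): take the remaining 2 — done.
Source 25, Source E: unused.
Cost = 15×90 + 22×180 + 2×200 = 5710.

5710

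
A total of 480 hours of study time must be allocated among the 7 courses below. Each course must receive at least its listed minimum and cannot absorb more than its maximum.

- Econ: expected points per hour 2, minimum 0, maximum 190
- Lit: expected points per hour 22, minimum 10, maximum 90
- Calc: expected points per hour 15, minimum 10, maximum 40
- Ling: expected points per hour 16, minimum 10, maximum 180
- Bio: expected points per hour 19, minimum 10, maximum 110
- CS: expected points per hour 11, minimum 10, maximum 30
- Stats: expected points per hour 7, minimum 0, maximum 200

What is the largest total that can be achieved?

Meeting every minimum uses 0+10+10+10+10+10+0 = 50 hours, leaving 430.
Order the courses by expected points per hour: Lit 22 > Bio 19 > Ling 16 > Calc 15 > CS 11 > Stats 7 > Econ 2.
Lit: +80 to 90 (cap) ; 350 left.
Give Bio 100 more to hit its cap of 110 ; 250 left.
Ling takes 170 more to reach its cap of 180 ; 80 left.
Calc: +30 to 40 (cap) ; 50 left.
Give CS 20 more to hit its cap of 30 ; 30 left.
Stats: +30 (room for 200) → 30. Pool exhausted.
Total = 22×90 + 15×40 + 16×180 + 19×110 + 11×30 + 7×30 = 8090.

8090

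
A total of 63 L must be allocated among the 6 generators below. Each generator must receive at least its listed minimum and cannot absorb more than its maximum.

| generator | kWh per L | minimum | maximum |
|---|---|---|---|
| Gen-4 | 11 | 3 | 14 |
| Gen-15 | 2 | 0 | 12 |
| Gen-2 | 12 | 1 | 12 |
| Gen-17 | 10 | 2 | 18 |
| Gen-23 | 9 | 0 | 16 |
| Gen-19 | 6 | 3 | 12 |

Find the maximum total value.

Meeting every minimum uses 3+0+1+2+0+3 = 9 L, leaving 54.
Rank by kWh per L: Gen-2 12 > Gen-4 11 > Gen-17 10 > Gen-23 9 > Gen-19 6 > Gen-15 2.
Gen-2 takes 11 more to reach its cap of 12 → 43 left.
Gen-4 takes 11 more to reach its cap of 14 → 32 left.
Give Gen-17 16 more to hit its cap of 18 → 16 left.
Give Gen-23 16 more to hit its cap of 16 → 0 left.
Total = 11×14 + 12×12 + 10×18 + 9×16 + 6×3 = 640.

640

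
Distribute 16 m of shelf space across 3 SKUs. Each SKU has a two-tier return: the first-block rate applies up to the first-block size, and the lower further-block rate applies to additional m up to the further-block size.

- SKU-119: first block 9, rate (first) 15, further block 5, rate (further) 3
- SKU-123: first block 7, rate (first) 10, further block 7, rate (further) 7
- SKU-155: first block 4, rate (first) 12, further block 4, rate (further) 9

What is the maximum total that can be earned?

213

Rank every tier by rate: SKU-119/T1 15 > SKU-155/T1 12 > SKU-123/T1 10 > SKU-155/T2 9 > SKU-123/T2 7 > SKU-119/T2 3.
SKU-119/T1 (15): +9 — 7 left.
SKU-155 T1 at 12: fill all 4 — 3 left.
3 remain; put them into SKU-123 T1 at 10.
Total = 15×9 + 12×4 + 10×3 = 213.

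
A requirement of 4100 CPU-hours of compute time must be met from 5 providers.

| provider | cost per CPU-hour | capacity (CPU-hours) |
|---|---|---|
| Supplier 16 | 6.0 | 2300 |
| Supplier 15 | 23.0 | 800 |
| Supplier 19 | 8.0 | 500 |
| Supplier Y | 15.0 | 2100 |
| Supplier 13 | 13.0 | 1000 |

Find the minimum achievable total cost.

Cheapest first:
Supplier 16 at 6.0: take all 2300 CPU-hours ; 1800 still needed.
Supplier 19 at 8.0: take all 500 CPU-hours ; 1300 still needed.
Supplier 13 (13.0): use full 1000 ; 300 CPU-hours to go.
Take 300 from Supplier Y at 15.0 to finish.
Supplier 15: unused.
Cost = 2300×6.0 + 500×8.0 + 1000×13.0 + 300×15.0 = 35300.

35300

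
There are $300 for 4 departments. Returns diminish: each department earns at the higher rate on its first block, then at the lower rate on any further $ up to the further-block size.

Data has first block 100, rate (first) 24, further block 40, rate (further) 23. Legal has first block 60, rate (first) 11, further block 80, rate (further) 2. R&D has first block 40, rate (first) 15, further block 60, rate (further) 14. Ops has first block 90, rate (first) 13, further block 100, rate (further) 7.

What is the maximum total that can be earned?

Treat each block as its own option and order by rate: Data/T1 24 > Data/T2 23 > R&D/T1 15 > R&D/T2 14 > Ops/T1 13 > Legal/T1 11 > Ops/T2 7 > Legal/T2 2.
Data T1 at 24: fill all 100 ; 200 left.
Data/T2 (23): +40 ; 160 left.
R&D T1 at 15: fill all 40 ; 120 left.
R&D T2 at 14: fill all 60 ; 60 left.
Ops/T1: +60 of 90 at 13; pool empty.
Total = 24×100 + 23×40 + 15×40 + 14×60 + 13×60 = 5540.

5540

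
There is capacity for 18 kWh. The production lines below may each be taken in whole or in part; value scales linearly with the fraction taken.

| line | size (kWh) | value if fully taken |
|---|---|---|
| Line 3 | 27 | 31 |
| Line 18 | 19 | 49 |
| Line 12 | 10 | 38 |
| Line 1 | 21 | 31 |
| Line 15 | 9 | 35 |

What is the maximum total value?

69.2

Rank by value-to-size ratio: Line 15 35/9≈3.89, Line 12 38/10≈3.8, Line 18 49/19≈2.58, Line 1 31/21≈1.48, Line 3 31/27≈1.15.
All 9 kWh of Line 15 fit (value 35) → 9 remain.
Fill the last 9 kWh with part of Line 12: 9/10 of it earns 34.2.
Total value = 69.2.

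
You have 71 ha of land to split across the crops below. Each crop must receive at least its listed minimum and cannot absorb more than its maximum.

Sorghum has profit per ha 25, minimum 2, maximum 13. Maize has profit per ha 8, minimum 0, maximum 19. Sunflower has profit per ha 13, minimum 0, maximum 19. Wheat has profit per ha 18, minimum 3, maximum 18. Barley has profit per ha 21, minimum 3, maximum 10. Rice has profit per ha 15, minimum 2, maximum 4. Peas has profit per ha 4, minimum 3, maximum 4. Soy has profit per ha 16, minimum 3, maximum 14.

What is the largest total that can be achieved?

Meeting every minimum uses 2+0+0+3+3+2+3+3 = 16 ha, leaving 55.
Highest profit per ha first: Sorghum 25 > Barley 21 > Wheat 18 > Soy 16 > Rice 15 > Sunflower 13 > Maize 8 > Peas 4.
Give Sorghum 11 more to hit its cap of 13 — 44 left.
Give Barley 7 more to hit its cap of 10 — 37 left.
Wheat: +15 to 18 (cap) — 22 left.
Soy: +11 to 14 (cap) — 11 left.
Give Rice 2 more to hit its cap of 4 — 9 left.
Sunflower: +9 (room for 19) → 9. Pool exhausted.
Total = 25×13 + 13×9 + 18×18 + 21×10 + 15×4 + 4×3 + 16×14 = 1272.

1272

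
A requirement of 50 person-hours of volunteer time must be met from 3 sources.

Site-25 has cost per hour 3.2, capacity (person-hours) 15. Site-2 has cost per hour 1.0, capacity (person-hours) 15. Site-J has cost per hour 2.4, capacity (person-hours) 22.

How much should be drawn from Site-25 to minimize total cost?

Fill from the cheapest source first.
Take 15 from Site-2 at 1.0 ; need 35 more.
Site-J (2.4): use full 22 ; 13 person-hours to go.
Site-25 at 3.2: take 13 of its 15 ; requirement met.

13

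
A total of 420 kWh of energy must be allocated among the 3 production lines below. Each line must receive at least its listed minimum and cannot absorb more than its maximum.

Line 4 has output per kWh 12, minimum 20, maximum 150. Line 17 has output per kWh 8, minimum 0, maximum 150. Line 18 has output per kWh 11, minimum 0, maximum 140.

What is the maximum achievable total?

4380

Meeting every minimum uses 20+0+0 = 20 kWh, leaving 400.
Highest output per kWh first: Line 4 12 > Line 18 11 > Line 17 8.
Line 4 takes 130 more to reach its cap of 150 → 270 left.
Line 18 takes 140 more to reach its cap of 140 → 130 left.
Line 17: +130 (room for 150) → 130. Pool exhausted.
Total = 12×150 + 8×130 + 11×140 = 4380.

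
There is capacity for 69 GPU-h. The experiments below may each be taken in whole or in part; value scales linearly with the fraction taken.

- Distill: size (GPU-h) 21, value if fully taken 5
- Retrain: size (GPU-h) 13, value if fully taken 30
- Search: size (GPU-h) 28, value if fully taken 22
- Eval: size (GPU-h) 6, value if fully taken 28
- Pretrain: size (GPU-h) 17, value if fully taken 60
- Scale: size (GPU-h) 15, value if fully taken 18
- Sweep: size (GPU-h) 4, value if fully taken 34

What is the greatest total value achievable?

Rank by value-to-size ratio: Sweep 34/4≈8.5, Eval 28/6≈4.67, Pretrain 60/17≈3.53, Retrain 30/13≈2.31, Scale 18/15≈1.2, Search 22/28≈0.786, Distill 5/21≈0.238.
Take all of Sweep (4 GPU-h, value 34) → 65 GPU-h left.
Eval: take in full, 6 GPU-h for value 28 → 59 left.
All 17 GPU-h of Pretrain fit (value 60) → 42 remain.
All 13 GPU-h of Retrain fit (value 30) → 29 remain.
All 15 GPU-h of Scale fit (value 18) → 14 remain.
Only 14 GPU-h remain; take 14/28 of Search for value 22×14/28 = 11.
Total value = 181.

181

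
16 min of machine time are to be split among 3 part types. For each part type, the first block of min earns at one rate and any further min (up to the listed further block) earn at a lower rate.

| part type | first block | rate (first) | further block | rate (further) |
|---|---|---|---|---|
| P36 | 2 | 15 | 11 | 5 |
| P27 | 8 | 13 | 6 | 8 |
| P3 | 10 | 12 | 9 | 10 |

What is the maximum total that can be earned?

206

Treat each block as its own option and order by rate: P36/T1 15 > P27/T1 13 > P3/T1 12 > P3/T2 10 > P27/T2 8 > P36/T2 5.
P36 T1 at 15: fill all 2 — 14 left.
P27 T1 at 13: fill all 8 — 6 left.
6 remain; put them into P3 T1 at 12.
Total = 15×2 + 13×8 + 12×6 = 206.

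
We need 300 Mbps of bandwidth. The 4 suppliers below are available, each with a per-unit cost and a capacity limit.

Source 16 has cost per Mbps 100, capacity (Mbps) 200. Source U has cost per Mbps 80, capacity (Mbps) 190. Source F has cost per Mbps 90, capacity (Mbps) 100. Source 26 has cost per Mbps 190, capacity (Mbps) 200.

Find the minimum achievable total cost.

25200

Use suppliers in increasing cost order.
Take 190 from Source U at 80 — need 110 more.
Source F at 90: take all 100 Mbps — 10 still needed.
Source 16 (100): take the remaining 10 — done.
Source 26: unused.
Cost = 190×80 + 100×90 + 10×100 = 25200.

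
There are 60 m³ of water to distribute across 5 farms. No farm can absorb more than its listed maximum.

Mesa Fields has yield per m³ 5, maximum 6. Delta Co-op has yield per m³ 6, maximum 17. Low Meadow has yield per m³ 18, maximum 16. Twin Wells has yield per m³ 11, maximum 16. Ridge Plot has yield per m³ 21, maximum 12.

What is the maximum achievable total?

812

Order the farms by yield per m³: Ridge Plot 21 > Low Meadow 18 > Twin Wells 11 > Delta Co-op 6 > Mesa Fields 5.
Ridge Plot takes 12 to reach its cap of 12 → 48 left.
Give Low Meadow 16 to hit its cap of 16 → 32 left.
Give Twin Wells 16 to hit its cap of 16 → 16 left.
Only 16 left; Delta Co-op takes them to reach 16.
Total = 6×16 + 18×16 + 11×16 + 21×12 = 812.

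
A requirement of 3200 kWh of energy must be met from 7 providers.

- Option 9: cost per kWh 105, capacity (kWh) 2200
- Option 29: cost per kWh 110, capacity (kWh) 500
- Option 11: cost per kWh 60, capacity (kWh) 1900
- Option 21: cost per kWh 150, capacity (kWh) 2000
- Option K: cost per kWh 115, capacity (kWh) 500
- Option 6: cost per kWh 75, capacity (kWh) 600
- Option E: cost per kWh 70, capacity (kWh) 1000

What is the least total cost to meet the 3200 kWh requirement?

206500

Fill from the cheapest provider first.
Take 1900 from Option 11 at 60 ; need 1300 more.
Option E (70): use full 1000 ; 300 kWh to go.
Option 6 (75): take the remaining 300 ; done.
Option 9, Option 29, Option K, Option 21: unused.
Cost = 1900×60 + 1000×70 + 300×75 = 206500.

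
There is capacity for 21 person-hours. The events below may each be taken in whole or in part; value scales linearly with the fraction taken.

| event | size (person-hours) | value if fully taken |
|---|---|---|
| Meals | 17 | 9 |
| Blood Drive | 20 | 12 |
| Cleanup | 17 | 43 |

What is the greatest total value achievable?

45.4

Sort by value density: Cleanup 43/17≈2.53, Blood Drive 12/20≈0.6, Meals 9/17≈0.529.
All 17 person-hours of Cleanup fit (value 43) ; 4 remain.
4 person-hours left: a 4/20 share of Blood Drive gives 12×4/20 = 2.4.
Total value = 45.4.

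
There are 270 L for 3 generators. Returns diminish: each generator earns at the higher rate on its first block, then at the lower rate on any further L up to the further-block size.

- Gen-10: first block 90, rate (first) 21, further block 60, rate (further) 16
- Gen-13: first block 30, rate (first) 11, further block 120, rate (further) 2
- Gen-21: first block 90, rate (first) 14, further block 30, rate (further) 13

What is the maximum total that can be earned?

4500

Rank every tier by rate: Gen-10/T1 21 > Gen-10/T2 16 > Gen-21/T1 14 > Gen-21/T2 13 > Gen-13/T1 11 > Gen-13/T2 2.
Gen-10/T1 (21): +90 ; 180 left.
Gen-10/T2 (16): +60 ; 120 left.
Gen-21/T1 (14): +90 ; 30 left.
Gen-21 T2 at 13: fill all 30 ; 0 left.
Total = 21×90 + 16×60 + 14×90 + 13×30 = 4500.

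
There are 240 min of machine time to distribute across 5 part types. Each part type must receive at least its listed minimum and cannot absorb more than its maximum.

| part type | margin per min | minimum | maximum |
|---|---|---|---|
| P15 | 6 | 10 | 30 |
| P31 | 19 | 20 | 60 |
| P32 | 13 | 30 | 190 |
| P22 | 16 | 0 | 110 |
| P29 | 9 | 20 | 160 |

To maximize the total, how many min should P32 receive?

40

Meeting every minimum uses 10+20+30+0+20 = 80 min, leaving 160.
Rank by margin per min: P31 19 > P22 16 > P32 13 > P29 9 > P15 6.
P31 takes 40 more to reach its cap of 60 → 120 left.
P22 takes 110 more to reach its cap of 110 → 10 left.
Only 10 left; P32 takes them to reach 40.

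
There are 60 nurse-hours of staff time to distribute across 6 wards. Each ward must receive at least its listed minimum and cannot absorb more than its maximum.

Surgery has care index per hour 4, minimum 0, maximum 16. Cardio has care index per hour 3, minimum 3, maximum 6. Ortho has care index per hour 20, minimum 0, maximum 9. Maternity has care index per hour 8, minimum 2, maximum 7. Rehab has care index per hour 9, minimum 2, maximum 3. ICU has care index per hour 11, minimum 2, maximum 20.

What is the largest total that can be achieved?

Meeting every minimum uses 0+3+0+2+2+2 = 9 nurse-hours, leaving 51.
Order the wards by care index per hour: Ortho 20 > ICU 11 > Rehab 9 > Maternity 8 > Surgery 4 > Cardio 3.
Ortho: +9 to 9 (cap) ; 42 left.
ICU takes 18 more to reach its cap of 20 ; 24 left.
Rehab takes 1 more to reach its cap of 3 ; 23 left.
Maternity takes 5 more to reach its cap of 7 ; 18 left.
Give Surgery 16 more to hit its cap of 16 ; 2 left.
Only 2 left; Cardio takes them to reach 5.
Total = 4×16 + 3×5 + 20×9 + 8×7 + 9×3 + 11×20 = 562.

562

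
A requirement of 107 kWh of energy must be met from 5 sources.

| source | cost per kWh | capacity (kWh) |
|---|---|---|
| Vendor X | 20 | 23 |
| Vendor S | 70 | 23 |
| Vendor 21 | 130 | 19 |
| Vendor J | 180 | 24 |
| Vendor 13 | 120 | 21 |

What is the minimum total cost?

10840

Fill from the cheapest source first.
Take 23 from Vendor X at 20 — need 84 more.
Take 23 from Vendor S at 70 — need 61 more.
Vendor 13 (120): use full 21 — 40 kWh to go.
Take 19 from Vendor 21 at 130 — need 21 more.
Take 21 from Vendor J at 180 to finish.
Cost = 23×20 + 23×70 + 21×120 + 19×130 + 21×180 = 10840.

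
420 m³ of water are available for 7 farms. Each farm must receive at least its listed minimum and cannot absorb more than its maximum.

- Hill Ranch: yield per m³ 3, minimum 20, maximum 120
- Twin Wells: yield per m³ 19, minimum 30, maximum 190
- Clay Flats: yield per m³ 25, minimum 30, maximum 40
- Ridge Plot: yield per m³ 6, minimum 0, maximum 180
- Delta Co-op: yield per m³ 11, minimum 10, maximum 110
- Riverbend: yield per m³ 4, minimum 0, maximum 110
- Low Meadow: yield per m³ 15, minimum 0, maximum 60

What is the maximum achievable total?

Meeting every minimum uses 20+30+30+0+10+0+0 = 90 m³, leaving 330.
Order the farms by yield per m³: Clay Flats 25 > Twin Wells 19 > Low Meadow 15 > Delta Co-op 11 > Ridge Plot 6 > Riverbend 4 > Hill Ranch 3.
Clay Flats takes 10 more to reach its cap of 40 → 320 left.
Twin Wells: +160 to 190 (cap) → 160 left.
Low Meadow takes 60 more to reach its cap of 60 → 100 left.
Give Delta Co-op 100 more to hit its cap of 110 → 0 left.
Total = 3×20 + 19×190 + 25×40 + 11×110 + 15×60 = 6780.

6780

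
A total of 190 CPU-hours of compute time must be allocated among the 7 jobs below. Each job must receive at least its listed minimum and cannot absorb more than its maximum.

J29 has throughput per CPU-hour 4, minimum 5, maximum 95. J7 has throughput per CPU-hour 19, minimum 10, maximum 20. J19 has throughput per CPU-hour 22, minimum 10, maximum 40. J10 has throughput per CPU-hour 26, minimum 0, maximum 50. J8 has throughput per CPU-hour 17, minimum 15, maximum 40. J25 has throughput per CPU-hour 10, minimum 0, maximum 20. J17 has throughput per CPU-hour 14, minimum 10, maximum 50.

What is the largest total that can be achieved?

Meeting every minimum uses 5+10+10+0+15+0+10 = 50 CPU-hours, leaving 140.
Rank by throughput per CPU-hour: J10 26 > J19 22 > J7 19 > J8 17 > J17 14 > J25 10 > J29 4.
J10 takes 50 more to reach its cap of 50 ; 90 left.
Give J19 30 more to hit its cap of 40 ; 60 left.
J7: +10 to 20 (cap) ; 50 left.
J8: +25 to 40 (cap) ; 25 left.
J17: +25 (room for 40) → 35. Pool exhausted.
Total = 4×5 + 19×20 + 22×40 + 26×50 + 17×40 + 14×35 = 3750.

3750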